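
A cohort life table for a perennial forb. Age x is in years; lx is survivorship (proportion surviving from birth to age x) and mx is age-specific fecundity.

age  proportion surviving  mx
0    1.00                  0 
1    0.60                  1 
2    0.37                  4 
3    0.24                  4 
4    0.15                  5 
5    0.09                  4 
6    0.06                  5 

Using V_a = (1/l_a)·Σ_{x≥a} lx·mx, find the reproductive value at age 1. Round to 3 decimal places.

7.417

lx·mx for x ≥ 1: 0.6, 1.48, 0.96, 0.75, 0.36, 0.3 → sum = 4.45
V_1 = 4.45 / l_1 = 4.45 / 0.6 = 7.416667… → 7.417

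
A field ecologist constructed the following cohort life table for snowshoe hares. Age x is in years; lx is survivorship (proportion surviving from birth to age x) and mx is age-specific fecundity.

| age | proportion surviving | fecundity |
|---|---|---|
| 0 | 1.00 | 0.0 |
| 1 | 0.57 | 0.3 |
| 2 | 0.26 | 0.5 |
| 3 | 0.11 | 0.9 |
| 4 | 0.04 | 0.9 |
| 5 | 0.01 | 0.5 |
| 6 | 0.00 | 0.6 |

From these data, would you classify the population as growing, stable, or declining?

declining

R0 = Σ lx·mx = 0 + 0.171 + 0.13 + 0.099 + 0.036 + 0.005 + 0 = 0.441
R0 < 1, so the population is declining.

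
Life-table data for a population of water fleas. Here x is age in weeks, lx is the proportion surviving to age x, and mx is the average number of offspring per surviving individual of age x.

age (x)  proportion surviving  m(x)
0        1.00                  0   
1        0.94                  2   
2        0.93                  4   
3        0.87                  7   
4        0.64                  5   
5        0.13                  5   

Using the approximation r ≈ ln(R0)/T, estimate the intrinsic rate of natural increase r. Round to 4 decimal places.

R0 = Σ lx·mx = 0 + 1.88 + 3.72 + 6.09 + 3.2 + 0.65 = 15.54
Σ x·lx·mx = 43.64; T = 43.64/15.54 = 2.80824…
r ≈ ln(R0)/T = ln(15.54)/2.80824… = 0.976918… → 0.9769

0.9769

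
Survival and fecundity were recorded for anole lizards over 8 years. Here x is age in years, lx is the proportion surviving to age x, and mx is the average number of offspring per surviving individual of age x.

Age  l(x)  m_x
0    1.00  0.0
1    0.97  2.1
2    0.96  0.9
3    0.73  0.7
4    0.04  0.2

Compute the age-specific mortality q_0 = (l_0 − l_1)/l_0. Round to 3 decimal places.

q_0 = (l_0 − l_1) / l_0 = (1 − 0.97) / 1
     = 0.03 / 1 = 0.03 → 0.030

0.030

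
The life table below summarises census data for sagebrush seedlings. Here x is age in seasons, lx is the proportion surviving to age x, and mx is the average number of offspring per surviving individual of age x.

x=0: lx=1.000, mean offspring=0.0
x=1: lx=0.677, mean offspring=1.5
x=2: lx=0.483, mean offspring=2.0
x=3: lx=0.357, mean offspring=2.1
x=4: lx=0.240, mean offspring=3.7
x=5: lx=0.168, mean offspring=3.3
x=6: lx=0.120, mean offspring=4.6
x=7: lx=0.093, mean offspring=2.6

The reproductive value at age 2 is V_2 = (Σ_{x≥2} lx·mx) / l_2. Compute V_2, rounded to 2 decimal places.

8.18

lx·mx for x ≥ 2: 0.966, 0.7497, 0.888, 0.5544, 0.552, 0.2418 → sum = 3.9519
V_2 = 3.9519 / l_2 = 3.9519 / 0.483 = 8.181988… → 8.18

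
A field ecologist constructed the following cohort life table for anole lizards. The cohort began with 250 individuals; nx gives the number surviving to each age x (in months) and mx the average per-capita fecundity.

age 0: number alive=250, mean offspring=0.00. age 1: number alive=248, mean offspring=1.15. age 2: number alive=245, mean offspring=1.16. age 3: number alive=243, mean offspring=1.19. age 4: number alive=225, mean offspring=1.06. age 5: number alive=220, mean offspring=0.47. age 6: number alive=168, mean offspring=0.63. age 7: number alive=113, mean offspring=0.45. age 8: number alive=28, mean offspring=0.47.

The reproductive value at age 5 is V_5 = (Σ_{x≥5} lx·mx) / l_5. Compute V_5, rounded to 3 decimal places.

lx = nx/n0 = nx/250: 1, 0.992, 0.98, 0.972, 0.9, 0.88, 0.672, 0.452, 0.112
lx·mx for x ≥ 5: 0.4136, 0.42336, 0.2034, 0.05264 → sum = 1.093
V_5 = 1.093 / l_5 = 1.093 / 0.88 = 1.242045… → 1.242

1.242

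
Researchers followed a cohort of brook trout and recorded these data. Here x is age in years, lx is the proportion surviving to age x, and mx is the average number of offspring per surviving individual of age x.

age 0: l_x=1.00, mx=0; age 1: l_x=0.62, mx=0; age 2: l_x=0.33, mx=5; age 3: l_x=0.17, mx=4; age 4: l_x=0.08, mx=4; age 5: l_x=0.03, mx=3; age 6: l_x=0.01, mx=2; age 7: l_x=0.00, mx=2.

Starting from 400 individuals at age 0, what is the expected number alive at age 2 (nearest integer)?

Expected survivors = N0 · l_2 = 400 × 0.33 = 132 → 132

132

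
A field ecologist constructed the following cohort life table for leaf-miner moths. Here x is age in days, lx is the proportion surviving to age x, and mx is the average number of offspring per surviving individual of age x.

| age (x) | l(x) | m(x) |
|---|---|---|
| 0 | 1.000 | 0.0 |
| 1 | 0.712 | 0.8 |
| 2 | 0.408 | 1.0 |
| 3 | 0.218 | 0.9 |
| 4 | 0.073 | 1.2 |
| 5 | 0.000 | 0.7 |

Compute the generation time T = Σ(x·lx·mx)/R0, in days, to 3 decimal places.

lx·mx: 0, 0.5696, 0.408, 0.1962, 0.0876, 0 → R0 = 1.2614
x·lx·mx: 0, 0.5696, 0.816, 0.5886, 0.3504, 0 → Σ = 2.3246
T = 2.3246 / 1.2614 = 1.842873… → 1.843

1.843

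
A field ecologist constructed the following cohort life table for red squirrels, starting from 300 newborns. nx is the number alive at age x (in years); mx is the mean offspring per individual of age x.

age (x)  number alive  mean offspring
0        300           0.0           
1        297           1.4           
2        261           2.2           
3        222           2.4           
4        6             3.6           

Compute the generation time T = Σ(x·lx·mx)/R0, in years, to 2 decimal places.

lx = nx/n0 = nx/300: 1, 0.99, 0.87, 0.74, 0.02
lx·mx: 0, 1.386, 1.914, 1.776, 0.072 → R0 = 5.148
x·lx·mx: 0, 1.386, 3.828, 5.328, 0.288 → Σ = 10.83
T = 10.83 / 5.148 = 2.10373… → 2.10

2.10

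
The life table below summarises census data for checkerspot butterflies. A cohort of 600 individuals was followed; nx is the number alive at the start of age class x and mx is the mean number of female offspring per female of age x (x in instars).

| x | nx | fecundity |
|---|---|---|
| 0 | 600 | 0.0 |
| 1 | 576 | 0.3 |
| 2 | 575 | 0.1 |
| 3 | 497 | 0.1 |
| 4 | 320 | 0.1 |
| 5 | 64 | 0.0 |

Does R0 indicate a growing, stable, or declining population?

lx = nx/n0 = nx/600: 1, 0.96, 0.95833…, 0.82833…, 0.53333…, 0.10667…
R0 = Σ lx·mx = 0 + 0.288 + 0.095833… + 0.082833… + 0.053333… + 0 = 0.52…
R0 < 1, so the population is declining.

declining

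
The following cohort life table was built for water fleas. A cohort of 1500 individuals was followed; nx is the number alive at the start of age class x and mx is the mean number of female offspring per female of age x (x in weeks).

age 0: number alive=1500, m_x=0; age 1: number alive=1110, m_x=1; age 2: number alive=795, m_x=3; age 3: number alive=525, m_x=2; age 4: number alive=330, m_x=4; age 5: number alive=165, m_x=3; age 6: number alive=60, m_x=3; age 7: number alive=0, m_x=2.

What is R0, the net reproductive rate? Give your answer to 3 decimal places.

4.360

lx = nx/n0 = nx/1500: 1, 0.74, 0.53, 0.35, 0.22, 0.11, 0.04, 0
lx·mx by age: 0, 0.74, 1.59, 0.7, 0.88, 0.33, 0.12, 0
R0 = Σ lx·mx = 4.36 → 4.360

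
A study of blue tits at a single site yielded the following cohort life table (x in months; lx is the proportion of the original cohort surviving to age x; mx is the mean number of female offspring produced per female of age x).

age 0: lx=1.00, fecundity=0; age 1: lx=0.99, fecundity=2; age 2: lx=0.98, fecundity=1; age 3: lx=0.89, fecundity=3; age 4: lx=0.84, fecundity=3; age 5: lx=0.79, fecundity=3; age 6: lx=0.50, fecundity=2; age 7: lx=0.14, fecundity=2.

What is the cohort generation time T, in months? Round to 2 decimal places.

lx·mx: 0, 1.98, 0.98, 2.67, 2.52, 2.37, 1, 0.28 → R0 = 11.8
x·lx·mx: 0, 1.98, 1.96, 8.01, 10.08, 11.85, 6, 1.96 → Σ = 41.84
T = 41.84 / 11.8 = 3.545763… → 3.55

3.55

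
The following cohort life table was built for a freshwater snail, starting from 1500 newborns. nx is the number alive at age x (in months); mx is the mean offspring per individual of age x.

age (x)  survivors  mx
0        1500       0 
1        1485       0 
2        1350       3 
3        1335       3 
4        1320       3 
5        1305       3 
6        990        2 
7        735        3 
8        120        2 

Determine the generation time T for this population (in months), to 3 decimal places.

lx = nx/n0 = nx/1500: 1, 0.99, 0.9, 0.89, 0.88, 0.87, 0.66, 0.49, 0.08
lx·mx: 0, 0, 2.7, 2.67, 2.64, 2.61, 1.32, 1.47, 0.16 → R0 = 13.57
x·lx·mx: 0, 0, 5.4, 8.01, 10.56, 13.05, 7.92, 10.29, 1.28 → Σ = 56.51
T = 56.51 / 13.57 = 4.164333… → 4.164

4.164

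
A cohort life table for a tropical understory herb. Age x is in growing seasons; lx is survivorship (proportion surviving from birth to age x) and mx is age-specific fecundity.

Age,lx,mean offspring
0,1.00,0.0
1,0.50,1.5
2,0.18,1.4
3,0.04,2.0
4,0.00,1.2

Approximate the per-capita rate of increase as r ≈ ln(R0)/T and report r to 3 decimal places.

R0 = Σ lx·mx = 0 + 0.75 + 0.252 + 0.08 + 0 = 1.082
Σ x·lx·mx = 1.494; T = 1.494/1.082 = 1.38078…
r ≈ ln(R0)/T = ln(1.082)/1.38078… = 0.05708… → 0.057

0.057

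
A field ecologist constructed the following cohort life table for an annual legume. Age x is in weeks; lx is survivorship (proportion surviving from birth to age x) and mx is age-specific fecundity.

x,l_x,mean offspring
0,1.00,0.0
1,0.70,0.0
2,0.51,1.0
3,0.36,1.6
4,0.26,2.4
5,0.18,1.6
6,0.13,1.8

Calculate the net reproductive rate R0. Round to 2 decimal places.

2.23

lx·mx by age: 0, 0, 0.51, 0.576, 0.624, 0.288, 0.234
R0 = Σ lx·mx = 2.232 → 2.23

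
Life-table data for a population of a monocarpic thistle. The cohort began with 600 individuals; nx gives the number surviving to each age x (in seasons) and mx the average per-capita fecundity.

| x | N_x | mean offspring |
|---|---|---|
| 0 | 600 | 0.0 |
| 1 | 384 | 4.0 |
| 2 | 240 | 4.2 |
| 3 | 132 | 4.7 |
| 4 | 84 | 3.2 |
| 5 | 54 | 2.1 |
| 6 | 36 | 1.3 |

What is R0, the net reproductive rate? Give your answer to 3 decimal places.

5.989

lx = nx/n0 = nx/600: 1, 0.64, 0.4, 0.22, 0.14, 0.09, 0.06
lx·mx by age: 0, 2.56, 1.68, 1.034, 0.448, 0.189, 0.078
R0 = Σ lx·mx = 5.989 → 5.989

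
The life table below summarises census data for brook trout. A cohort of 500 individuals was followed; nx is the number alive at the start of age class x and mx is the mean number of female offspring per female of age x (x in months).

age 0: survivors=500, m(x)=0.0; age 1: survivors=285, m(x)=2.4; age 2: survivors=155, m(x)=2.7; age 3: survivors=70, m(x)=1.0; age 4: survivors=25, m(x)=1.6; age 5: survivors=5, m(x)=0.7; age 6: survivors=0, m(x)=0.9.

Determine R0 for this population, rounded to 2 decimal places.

2.43

lx = nx/n0 = nx/500: 1, 0.57, 0.31, 0.14, 0.05, 0.01, 0
lx·mx by age: 0, 1.368, 0.837, 0.14, 0.08, 0.007, 0
R0 = Σ lx·mx = 2.432 → 2.43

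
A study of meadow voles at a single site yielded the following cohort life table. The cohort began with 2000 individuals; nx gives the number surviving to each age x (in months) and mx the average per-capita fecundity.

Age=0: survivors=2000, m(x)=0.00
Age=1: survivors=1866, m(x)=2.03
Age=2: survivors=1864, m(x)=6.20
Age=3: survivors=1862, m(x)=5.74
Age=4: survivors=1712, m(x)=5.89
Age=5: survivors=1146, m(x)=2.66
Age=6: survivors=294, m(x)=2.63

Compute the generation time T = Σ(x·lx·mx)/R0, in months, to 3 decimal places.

lx = nx/n0 = nx/2000: 1, 0.933, 0.932, 0.931, 0.856, 0.573, 0.147
lx·mx: 0, 1.89399, 5.7784, 5.34394, 5.04184, 1.52418, 0.38661 → R0 = 19.96896
x·lx·mx: 0, 1.89399, 11.5568, 16.03182, 20.16736, 7.6209, 2.31966 → Σ = 59.59053
T = 59.59053 / 19.96896 = 2.984158… → 2.984

2.984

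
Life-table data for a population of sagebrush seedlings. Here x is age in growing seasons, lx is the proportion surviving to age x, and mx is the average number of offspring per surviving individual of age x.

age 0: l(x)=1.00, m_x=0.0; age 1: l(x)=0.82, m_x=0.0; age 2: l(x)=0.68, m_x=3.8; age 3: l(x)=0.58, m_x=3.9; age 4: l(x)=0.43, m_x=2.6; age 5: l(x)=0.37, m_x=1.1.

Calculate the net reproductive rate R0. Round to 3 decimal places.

lx·mx by age: 0, 0, 2.584, 2.262, 1.118, 0.407
R0 = Σ lx·mx = 6.371 → 6.371

6.371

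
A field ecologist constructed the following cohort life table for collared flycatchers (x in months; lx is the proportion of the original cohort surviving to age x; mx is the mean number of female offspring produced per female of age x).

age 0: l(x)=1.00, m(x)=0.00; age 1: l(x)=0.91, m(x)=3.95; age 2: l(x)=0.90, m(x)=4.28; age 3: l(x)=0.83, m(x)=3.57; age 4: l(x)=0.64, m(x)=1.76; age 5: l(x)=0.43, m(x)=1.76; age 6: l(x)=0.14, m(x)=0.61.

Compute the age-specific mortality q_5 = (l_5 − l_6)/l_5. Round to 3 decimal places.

0.674

q_5 = (l_5 − l_6) / l_5 = (0.43 − 0.14) / 0.43
     = 0.29 / 0.43 = 0.674419… → 0.674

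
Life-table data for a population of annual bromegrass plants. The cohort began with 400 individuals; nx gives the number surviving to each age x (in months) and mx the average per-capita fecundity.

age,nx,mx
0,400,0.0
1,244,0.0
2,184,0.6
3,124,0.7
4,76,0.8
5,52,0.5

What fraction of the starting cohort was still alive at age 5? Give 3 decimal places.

0.130

l_5 = n_5/n_0 = 52/400 = 0.13 → 0.130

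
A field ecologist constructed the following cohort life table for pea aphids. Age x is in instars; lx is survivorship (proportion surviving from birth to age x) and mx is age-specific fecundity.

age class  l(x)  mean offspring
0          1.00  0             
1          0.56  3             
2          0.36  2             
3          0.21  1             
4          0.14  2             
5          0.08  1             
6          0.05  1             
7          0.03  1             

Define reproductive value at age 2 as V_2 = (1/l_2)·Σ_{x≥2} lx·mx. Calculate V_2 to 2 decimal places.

lx·mx for x ≥ 2: 0.72, 0.21, 0.28, 0.08, 0.05, 0.03 → sum = 1.37
V_2 = 1.37 / l_2 = 1.37 / 0.36 = 3.805556… → 3.81

3.81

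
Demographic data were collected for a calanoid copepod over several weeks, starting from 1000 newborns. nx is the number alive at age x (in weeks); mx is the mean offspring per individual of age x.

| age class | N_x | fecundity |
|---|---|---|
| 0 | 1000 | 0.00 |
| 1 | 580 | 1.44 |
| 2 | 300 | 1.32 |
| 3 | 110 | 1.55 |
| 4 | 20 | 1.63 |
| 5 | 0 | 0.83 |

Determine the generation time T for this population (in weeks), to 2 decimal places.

1.58

lx = nx/n0 = nx/1000: 1, 0.58, 0.3, 0.11, 0.02, 0
lx·mx: 0, 0.8352, 0.396, 0.1705, 0.0326, 0 → R0 = 1.4343
x·lx·mx: 0, 0.8352, 0.792, 0.5115, 0.1304, 0 → Σ = 2.2691
T = 2.2691 / 1.4343 = 1.582026… → 1.58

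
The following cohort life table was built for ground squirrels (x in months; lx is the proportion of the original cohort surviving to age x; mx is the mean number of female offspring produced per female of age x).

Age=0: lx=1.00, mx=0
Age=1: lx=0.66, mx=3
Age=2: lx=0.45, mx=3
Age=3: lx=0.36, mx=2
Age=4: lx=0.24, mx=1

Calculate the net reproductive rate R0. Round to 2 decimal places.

lx·mx by age: 0, 1.98, 1.35, 0.72, 0.24
R0 = Σ lx·mx = 4.29 → 4.29

4.29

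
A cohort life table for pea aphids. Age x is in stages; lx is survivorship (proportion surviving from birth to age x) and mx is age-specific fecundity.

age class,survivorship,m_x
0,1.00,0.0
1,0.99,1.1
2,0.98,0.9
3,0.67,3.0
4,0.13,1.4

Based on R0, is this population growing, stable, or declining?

R0 = Σ lx·mx = 0 + 1.089 + 0.882 + 2.01 + 0.182 = 4.163
R0 > 1, so the population is growing.

growing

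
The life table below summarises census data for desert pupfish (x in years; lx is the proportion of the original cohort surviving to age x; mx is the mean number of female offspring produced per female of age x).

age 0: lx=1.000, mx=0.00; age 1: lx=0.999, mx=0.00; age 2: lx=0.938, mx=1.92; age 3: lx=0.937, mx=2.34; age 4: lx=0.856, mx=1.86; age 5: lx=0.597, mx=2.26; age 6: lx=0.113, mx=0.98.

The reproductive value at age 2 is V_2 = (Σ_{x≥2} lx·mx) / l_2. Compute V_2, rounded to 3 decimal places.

lx·mx for x ≥ 2: 1.80096, 2.19258, 1.59216, 1.34922, 0.11074 → sum = 7.04566
V_2 = 7.04566 / l_2 = 7.04566 / 0.938 = 7.511365… → 7.511

7.511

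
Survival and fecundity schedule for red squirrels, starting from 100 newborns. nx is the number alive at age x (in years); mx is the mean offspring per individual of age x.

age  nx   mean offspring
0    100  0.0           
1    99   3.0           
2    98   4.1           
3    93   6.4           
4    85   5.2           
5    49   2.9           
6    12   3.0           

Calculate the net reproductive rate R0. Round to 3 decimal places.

19.141

lx = nx/n0 = nx/100: 1, 0.99, 0.98, 0.93, 0.85, 0.49, 0.12
lx·mx by age: 0, 2.97, 4.018, 5.952, 4.42, 1.421, 0.36
R0 = Σ lx·mx = 19.141 → 19.141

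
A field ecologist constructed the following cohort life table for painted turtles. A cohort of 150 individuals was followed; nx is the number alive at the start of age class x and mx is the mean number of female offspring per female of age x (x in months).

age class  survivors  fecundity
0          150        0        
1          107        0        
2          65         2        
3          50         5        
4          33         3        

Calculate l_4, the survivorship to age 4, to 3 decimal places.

0.220

l_4 = n_4/n_0 = 33/150 = 0.22 → 0.220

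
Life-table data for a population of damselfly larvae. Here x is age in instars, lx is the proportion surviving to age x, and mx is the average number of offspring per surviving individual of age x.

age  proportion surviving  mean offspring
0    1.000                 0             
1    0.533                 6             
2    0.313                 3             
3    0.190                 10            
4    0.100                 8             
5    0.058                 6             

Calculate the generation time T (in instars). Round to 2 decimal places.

2.19

lx·mx: 0, 3.198, 0.939, 1.9, 0.8, 0.348 → R0 = 7.185
x·lx·mx: 0, 3.198, 1.878, 5.7, 3.2, 1.74 → Σ = 15.716
T = 15.716 / 7.185 = 2.187335… → 2.19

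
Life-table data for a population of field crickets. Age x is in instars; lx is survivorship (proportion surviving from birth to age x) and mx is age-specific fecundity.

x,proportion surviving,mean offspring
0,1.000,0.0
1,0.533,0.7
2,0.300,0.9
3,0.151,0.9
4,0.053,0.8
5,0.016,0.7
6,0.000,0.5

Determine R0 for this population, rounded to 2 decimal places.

lx·mx by age: 0, 0.3731, 0.27, 0.1359, 0.0424, 0.0112, 0
R0 = Σ lx·mx = 0.8326 → 0.83

0.83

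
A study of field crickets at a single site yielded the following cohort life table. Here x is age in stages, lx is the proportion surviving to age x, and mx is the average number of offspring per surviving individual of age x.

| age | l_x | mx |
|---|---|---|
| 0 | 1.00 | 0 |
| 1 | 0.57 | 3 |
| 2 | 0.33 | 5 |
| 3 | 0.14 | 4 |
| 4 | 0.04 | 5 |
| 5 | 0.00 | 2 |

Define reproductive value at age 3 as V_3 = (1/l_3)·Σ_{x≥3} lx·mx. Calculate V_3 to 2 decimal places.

5.43

lx·mx for x ≥ 3: 0.56, 0.2, 0 → sum = 0.76
V_3 = 0.76 / l_3 = 0.76 / 0.14 = 5.428571… → 5.43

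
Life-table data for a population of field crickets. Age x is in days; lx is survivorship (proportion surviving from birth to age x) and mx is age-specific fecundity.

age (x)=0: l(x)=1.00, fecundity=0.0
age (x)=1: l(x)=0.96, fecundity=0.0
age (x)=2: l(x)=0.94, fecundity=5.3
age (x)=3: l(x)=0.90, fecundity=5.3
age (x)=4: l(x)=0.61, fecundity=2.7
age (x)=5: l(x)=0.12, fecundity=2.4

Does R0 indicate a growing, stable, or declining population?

growing

R0 = Σ lx·mx = 0 + 0 + 4.982 + 4.77 + 1.647 + 0.288 = 11.687
R0 > 1, so the population is growing.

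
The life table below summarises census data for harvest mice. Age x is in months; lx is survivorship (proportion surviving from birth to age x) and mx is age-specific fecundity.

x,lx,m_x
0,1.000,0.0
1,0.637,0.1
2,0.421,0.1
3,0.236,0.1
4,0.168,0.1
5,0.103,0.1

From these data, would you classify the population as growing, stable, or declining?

declining

R0 = Σ lx·mx = 0 + 0.0637 + 0.0421 + 0.0236 + 0.0168 + 0.0103 = 0.1565
R0 < 1, so the population is declining.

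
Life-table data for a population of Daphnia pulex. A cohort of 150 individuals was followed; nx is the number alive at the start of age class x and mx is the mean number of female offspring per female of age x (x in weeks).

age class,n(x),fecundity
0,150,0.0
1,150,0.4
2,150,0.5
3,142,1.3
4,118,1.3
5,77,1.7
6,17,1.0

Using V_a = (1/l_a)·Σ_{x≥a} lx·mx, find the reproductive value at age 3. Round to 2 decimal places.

lx = nx/n0 = nx/150: 1, 1, 1, 0.94667…, 0.78667…, 0.51333…, 0.11333…
lx·mx for x ≥ 3: 1.230667…, 1.022667…, 0.872667…, 0.113333… → sum = 3.239333…
V_3 = 3.239333… / l_3 = 3.239333… / 0.946667… = 3.421831… → 3.42

3.42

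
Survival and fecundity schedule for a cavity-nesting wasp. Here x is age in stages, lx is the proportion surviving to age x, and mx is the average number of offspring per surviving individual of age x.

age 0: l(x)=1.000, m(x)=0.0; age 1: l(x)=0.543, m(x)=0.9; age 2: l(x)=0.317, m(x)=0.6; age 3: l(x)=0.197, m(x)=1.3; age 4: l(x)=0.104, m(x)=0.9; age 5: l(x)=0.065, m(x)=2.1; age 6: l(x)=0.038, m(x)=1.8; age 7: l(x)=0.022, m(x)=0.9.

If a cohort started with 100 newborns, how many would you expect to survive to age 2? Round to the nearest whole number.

Expected survivors = N0 · l_2 = 100 × 0.317 = 31.7 → 32

32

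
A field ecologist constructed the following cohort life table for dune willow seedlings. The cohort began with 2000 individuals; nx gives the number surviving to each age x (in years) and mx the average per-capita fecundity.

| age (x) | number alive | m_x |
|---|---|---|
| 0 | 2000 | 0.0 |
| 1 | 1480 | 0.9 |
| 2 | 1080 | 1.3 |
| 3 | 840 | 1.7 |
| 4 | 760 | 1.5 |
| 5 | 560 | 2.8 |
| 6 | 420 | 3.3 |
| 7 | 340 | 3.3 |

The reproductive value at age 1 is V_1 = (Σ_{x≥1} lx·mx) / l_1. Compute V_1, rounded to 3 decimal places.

lx = nx/n0 = nx/2000: 1, 0.74, 0.54, 0.42, 0.38, 0.28, 0.21, 0.17
lx·mx for x ≥ 1: 0.666, 0.702, 0.714, 0.57, 0.784, 0.693, 0.561 → sum = 4.69
V_1 = 4.69 / l_1 = 4.69 / 0.74 = 6.337838… → 6.338

6.338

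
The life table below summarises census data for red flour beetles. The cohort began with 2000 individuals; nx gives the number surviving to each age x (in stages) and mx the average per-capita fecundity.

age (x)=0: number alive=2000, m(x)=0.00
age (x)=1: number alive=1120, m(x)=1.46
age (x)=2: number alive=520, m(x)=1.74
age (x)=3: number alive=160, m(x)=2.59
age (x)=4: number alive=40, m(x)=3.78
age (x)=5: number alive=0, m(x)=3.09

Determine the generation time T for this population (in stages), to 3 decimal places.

1.704

lx = nx/n0 = nx/2000: 1, 0.56, 0.26, 0.08, 0.02, 0
lx·mx: 0, 0.8176, 0.4524, 0.2072, 0.0756, 0 → R0 = 1.5528
x·lx·mx: 0, 0.8176, 0.9048, 0.6216, 0.3024, 0 → Σ = 2.6464
T = 2.6464 / 1.5528 = 1.704276… → 1.704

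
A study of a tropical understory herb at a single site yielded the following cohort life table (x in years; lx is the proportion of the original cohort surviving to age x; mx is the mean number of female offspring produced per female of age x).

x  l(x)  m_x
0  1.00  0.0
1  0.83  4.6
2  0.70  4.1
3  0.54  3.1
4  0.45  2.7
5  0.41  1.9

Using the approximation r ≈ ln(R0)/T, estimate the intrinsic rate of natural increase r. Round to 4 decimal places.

1.0374

R0 = Σ lx·mx = 0 + 3.818 + 2.87 + 1.674 + 1.215 + 0.779 = 10.356
Σ x·lx·mx = 23.335; T = 23.335/10.356 = 2.25328…
r ≈ ln(R0)/T = ln(10.356)/2.25328… = 1.037405… → 1.0374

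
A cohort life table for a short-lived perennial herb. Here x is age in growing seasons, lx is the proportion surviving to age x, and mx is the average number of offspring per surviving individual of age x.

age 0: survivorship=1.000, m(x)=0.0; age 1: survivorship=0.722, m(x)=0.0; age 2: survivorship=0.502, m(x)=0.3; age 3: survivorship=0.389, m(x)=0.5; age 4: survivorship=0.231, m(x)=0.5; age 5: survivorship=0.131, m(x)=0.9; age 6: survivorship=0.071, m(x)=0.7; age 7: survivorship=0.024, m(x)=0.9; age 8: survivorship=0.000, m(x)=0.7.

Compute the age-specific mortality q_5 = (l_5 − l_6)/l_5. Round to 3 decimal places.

q_5 = (l_5 − l_6) / l_5 = (0.131 − 0.071) / 0.131
     = 0.06 / 0.131 = 0.458015… → 0.458

0.458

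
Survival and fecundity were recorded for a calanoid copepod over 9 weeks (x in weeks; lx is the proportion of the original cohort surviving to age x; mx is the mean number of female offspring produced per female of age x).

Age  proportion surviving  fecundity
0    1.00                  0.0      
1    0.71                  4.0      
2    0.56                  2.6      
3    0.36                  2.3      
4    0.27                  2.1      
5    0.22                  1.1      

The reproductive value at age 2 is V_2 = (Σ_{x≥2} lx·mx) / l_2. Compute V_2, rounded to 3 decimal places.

lx·mx for x ≥ 2: 1.456, 0.828, 0.567, 0.242 → sum = 3.093
V_2 = 3.093 / l_2 = 3.093 / 0.56 = 5.523214… → 5.523

5.523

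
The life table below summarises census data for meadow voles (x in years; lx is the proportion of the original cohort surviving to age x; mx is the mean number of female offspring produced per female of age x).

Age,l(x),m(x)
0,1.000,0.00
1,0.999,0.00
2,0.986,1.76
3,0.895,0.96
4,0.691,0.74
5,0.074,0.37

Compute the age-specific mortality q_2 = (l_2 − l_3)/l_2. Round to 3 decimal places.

q_2 = (l_2 − l_3) / l_2 = (0.986 − 0.895) / 0.986
     = 0.091 / 0.986 = 0.092292… → 0.092

0.092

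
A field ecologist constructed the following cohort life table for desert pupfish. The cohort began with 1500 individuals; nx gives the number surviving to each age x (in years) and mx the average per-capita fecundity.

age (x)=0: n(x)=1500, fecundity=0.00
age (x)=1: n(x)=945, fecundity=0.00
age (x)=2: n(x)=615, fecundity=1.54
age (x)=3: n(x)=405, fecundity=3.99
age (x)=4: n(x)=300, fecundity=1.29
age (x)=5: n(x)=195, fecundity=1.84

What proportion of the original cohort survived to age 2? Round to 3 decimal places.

0.410

l_2 = n_2/n_0 = 615/1500 = 0.41 → 0.410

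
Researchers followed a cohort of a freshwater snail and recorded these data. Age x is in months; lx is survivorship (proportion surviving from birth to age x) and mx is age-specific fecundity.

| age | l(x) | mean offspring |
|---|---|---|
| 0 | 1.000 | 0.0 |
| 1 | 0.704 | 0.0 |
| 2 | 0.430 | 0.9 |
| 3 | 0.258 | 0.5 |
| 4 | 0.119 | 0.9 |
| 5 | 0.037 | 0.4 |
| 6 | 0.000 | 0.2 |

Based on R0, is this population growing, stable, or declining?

R0 = Σ lx·mx = 0 + 0 + 0.387 + 0.129 + 0.1071 + 0.0148 + 0 = 0.6379
R0 < 1, so the population is declining.

declining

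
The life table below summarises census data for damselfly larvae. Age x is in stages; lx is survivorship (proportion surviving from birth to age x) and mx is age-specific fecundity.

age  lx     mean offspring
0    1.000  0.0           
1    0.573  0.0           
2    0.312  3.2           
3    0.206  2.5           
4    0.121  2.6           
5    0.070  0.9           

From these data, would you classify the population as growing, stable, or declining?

R0 = Σ lx·mx = 0 + 0 + 0.9984 + 0.515 + 0.3146 + 0.063 = 1.891
R0 > 1, so the population is growing.

growing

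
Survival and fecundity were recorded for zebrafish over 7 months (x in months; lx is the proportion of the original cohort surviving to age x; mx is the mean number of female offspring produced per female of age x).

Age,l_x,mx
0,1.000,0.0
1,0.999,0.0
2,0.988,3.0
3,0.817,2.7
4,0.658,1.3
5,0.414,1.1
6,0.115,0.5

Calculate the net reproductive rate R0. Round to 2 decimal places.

6.54

lx·mx by age: 0, 0, 2.964, 2.2059, 0.8554, 0.4554, 0.0575
R0 = Σ lx·mx = 6.5382 → 6.54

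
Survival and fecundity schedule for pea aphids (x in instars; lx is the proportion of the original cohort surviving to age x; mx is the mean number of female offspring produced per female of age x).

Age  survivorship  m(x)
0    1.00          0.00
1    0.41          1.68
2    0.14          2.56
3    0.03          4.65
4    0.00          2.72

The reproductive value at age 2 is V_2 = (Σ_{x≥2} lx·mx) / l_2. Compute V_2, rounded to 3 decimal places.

3.556

lx·mx for x ≥ 2: 0.3584, 0.1395, 0 → sum = 0.4979
V_2 = 0.4979 / l_2 = 0.4979 / 0.14 = 3.556429… → 3.556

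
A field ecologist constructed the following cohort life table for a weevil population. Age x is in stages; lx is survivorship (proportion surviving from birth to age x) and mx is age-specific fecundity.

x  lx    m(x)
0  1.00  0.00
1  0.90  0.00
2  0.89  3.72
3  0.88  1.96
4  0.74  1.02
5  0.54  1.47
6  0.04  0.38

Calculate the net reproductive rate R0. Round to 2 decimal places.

6.60

lx·mx by age: 0, 0, 3.3108, 1.7248, 0.7548, 0.7938, 0.0152
R0 = Σ lx·mx = 6.5994 → 6.60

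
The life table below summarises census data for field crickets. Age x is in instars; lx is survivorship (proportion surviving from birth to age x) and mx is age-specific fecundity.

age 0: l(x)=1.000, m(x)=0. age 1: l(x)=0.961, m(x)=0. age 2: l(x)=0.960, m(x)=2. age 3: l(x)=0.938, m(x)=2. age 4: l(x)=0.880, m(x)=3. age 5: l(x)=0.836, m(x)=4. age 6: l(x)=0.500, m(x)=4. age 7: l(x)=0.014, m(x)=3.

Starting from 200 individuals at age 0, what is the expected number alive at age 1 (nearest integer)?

192

Expected survivors = N0 · l_1 = 200 × 0.961 = 192.2 → 192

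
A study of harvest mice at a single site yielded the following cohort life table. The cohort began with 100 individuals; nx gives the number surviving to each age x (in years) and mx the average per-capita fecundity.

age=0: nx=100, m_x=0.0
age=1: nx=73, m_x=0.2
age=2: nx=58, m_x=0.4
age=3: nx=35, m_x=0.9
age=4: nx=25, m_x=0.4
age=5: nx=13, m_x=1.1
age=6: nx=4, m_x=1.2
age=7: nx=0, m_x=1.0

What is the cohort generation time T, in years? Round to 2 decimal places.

lx = nx/n0 = nx/100: 1, 0.73, 0.58, 0.35, 0.25, 0.13, 0.04, 0
lx·mx: 0, 0.146, 0.232, 0.315, 0.1, 0.143, 0.048, 0 → R0 = 0.984
x·lx·mx: 0, 0.146, 0.464, 0.945, 0.4, 0.715, 0.288, 0 → Σ = 2.958
T = 2.958 / 0.984 = 3.006098… → 3.01

3.01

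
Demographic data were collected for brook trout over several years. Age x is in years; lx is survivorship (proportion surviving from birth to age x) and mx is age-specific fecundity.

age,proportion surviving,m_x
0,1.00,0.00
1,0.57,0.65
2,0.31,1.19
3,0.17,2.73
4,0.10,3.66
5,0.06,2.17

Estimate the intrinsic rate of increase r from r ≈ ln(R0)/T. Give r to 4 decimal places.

0.1953

R0 = Σ lx·mx = 0 + 0.3705 + 0.3689 + 0.4641 + 0.366 + 0.1302 = 1.6997
Σ x·lx·mx = 4.6156; T = 4.6156/1.6997 = 2.71554…
r ≈ ln(R0)/T = ln(1.6997)/2.71554… = 0.195339… → 0.1953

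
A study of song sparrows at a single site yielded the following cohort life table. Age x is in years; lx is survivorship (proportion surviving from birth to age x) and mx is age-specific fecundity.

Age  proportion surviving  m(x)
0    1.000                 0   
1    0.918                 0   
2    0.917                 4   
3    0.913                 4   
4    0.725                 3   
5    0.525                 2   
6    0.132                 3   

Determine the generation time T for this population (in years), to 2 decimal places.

3.16

lx·mx: 0, 0, 3.668, 3.652, 2.175, 1.05, 0.396 → R0 = 10.941
x·lx·mx: 0, 0, 7.336, 10.956, 8.7, 5.25, 2.376 → Σ = 34.618
T = 34.618 / 10.941 = 3.164062… → 3.16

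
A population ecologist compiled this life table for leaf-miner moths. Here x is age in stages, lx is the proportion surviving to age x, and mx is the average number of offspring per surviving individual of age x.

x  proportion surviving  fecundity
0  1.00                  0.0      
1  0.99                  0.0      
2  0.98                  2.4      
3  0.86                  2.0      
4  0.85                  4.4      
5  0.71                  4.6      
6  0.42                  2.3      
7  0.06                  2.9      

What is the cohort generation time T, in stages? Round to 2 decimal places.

lx·mx: 0, 0, 2.352, 1.72, 3.74, 3.266, 0.966, 0.174 → R0 = 12.218
x·lx·mx: 0, 0, 4.704, 5.16, 14.96, 16.33, 5.796, 1.218 → Σ = 48.168
T = 48.168 / 12.218 = 3.94238… → 3.94

3.94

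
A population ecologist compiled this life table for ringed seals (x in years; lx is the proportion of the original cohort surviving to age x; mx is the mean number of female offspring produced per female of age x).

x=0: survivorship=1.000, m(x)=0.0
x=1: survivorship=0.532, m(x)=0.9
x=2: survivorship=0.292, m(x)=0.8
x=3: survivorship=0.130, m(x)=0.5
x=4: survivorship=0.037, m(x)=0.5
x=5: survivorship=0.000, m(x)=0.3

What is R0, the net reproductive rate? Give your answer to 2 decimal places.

0.80

lx·mx by age: 0, 0.4788, 0.2336, 0.065, 0.0185, 0
R0 = Σ lx·mx = 0.7959 → 0.80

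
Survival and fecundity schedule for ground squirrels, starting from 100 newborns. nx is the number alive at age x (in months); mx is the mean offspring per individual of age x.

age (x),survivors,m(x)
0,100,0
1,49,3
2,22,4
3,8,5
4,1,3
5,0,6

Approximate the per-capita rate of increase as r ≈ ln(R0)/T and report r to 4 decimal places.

0.6247

lx = nx/n0 = nx/100: 1, 0.49, 0.22, 0.08, 0.01, 0
R0 = Σ lx·mx = 0 + 1.47 + 0.88 + 0.4 + 0.03 + 0 = 2.78
Σ x·lx·mx = 4.55; T = 4.55/2.78 = 1.63669…
r ≈ ln(R0)/T = ln(2.78)/1.63669… = 0.624706… → 0.6247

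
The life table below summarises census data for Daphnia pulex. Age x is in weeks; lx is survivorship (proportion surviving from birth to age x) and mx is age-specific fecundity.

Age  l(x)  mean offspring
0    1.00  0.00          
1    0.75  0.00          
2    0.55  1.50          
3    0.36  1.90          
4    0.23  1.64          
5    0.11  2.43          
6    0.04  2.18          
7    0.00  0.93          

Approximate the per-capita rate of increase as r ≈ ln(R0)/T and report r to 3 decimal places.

0.256

R0 = Σ lx·mx = 0 + 0 + 0.825 + 0.684 + 0.3772 + 0.2673 + 0.0872 + 0 = 2.2407
Σ x·lx·mx = 7.0705; T = 7.0705/2.2407 = 3.15549…
r ≈ ln(R0)/T = ln(2.2407)/3.15549… = 0.25568… → 0.256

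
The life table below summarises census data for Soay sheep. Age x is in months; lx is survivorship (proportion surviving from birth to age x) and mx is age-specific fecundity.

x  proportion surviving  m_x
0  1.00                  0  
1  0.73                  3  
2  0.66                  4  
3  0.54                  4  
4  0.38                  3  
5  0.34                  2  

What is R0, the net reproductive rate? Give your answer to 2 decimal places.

8.81

lx·mx by age: 0, 2.19, 2.64, 2.16, 1.14, 0.68
R0 = Σ lx·mx = 8.81 → 8.81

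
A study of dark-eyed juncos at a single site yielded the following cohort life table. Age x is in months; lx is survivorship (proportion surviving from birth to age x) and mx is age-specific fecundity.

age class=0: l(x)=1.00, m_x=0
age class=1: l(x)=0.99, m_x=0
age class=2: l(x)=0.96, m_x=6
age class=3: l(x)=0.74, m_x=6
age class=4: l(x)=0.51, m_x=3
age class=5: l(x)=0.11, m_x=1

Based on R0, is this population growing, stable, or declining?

growing

R0 = Σ lx·mx = 0 + 0 + 5.76 + 4.44 + 1.53 + 0.11 = 11.84
R0 > 1, so the population is growing.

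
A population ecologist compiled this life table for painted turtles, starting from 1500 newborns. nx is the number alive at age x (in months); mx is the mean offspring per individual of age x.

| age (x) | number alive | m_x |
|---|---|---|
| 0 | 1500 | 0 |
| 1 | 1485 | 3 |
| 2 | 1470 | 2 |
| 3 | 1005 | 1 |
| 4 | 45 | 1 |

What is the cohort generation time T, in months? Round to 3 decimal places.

lx = nx/n0 = nx/1500: 1, 0.99, 0.98, 0.67, 0.03
lx·mx: 0, 2.97, 1.96, 0.67, 0.03 → R0 = 5.63
x·lx·mx: 0, 2.97, 3.92, 2.01, 0.12 → Σ = 9.02
T = 9.02 / 5.63 = 1.602131… → 1.602

1.602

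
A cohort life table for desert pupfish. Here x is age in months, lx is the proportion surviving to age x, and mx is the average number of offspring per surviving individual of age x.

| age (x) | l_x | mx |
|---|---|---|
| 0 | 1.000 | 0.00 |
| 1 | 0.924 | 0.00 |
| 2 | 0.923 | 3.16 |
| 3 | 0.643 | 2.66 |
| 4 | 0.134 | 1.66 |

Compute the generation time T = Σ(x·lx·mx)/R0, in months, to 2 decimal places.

lx·mx: 0, 0, 2.91668, 1.71038, 0.22244 → R0 = 4.8495
x·lx·mx: 0, 0, 5.83336, 5.13114, 0.88976 → Σ = 11.85426
T = 11.85426 / 4.8495 = 2.444429… → 2.44

2.44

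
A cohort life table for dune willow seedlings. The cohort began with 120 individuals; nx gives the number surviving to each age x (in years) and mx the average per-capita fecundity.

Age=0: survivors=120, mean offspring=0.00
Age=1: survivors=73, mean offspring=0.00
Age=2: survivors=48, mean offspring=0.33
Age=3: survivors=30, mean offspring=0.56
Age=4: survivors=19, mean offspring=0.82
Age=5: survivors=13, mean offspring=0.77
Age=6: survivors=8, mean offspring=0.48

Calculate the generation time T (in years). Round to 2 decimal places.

lx = nx/n0 = nx/120: 1, 0.60833…, 0.4, 0.25, 0.15833…, 0.10833…, 0.06667…
lx·mx: 0, 0, 0.132, 0.14, 0.129833…, 0.083417…, 0.032… → R0 = 0.51725…
x·lx·mx: 0, 0, 0.264, 0.42, 0.519333…, 0.417083…, 0.192… → Σ = 1.812417…
T = 1.812417… / 0.51725… = 3.503947… → 3.50

3.50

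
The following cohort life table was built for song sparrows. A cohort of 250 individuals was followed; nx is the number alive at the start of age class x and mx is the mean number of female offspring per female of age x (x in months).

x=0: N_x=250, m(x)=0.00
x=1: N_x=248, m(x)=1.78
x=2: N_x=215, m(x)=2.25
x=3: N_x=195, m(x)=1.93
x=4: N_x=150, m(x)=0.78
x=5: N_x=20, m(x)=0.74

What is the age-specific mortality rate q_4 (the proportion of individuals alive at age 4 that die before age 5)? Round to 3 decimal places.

0.867

lx = nx/n0 = nx/250: 1, 0.992, 0.86, 0.78, 0.6, 0.08
q_4 = (l_4 − l_5) / l_4 = (0.6 − 0.08) / 0.6
     = 0.52 / 0.6 = 0.866667… → 0.867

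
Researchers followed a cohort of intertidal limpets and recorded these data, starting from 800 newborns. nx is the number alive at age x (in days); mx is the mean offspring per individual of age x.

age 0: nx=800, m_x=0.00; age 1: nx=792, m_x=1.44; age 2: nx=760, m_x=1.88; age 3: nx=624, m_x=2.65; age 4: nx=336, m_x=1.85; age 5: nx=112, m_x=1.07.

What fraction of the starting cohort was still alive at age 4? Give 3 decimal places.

l_4 = n_4/n_0 = 336/800 = 0.42 → 0.420

0.420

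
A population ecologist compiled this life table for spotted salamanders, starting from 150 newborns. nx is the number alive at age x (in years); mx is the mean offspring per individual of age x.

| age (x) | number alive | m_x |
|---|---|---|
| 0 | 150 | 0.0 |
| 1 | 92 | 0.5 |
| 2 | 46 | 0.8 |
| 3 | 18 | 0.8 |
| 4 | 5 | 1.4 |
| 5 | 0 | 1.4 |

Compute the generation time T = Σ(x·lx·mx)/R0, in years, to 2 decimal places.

1.83

lx = nx/n0 = nx/150: 1, 0.61333…, 0.30667…, 0.12, 0.03333…, 0
lx·mx: 0, 0.306667…, 0.245333…, 0.096, 0.046667…, 0 → R0 = 0.694667…
x·lx·mx: 0, 0.306667…, 0.490667…, 0.288, 0.186667…, 0 → Σ = 1.272…
T = 1.272… / 0.694667… = 1.831094… → 1.83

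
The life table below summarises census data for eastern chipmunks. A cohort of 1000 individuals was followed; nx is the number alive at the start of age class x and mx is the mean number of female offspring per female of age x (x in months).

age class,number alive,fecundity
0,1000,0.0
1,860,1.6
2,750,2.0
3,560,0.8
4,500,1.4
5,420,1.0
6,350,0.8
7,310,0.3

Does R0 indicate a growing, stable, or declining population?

lx = nx/n0 = nx/1000: 1, 0.86, 0.75, 0.56, 0.5, 0.42, 0.35, 0.31
R0 = Σ lx·mx = 0 + 1.376 + 1.5 + 0.448 + 0.7 + 0.42 + 0.28 + 0.093 = 4.817
R0 > 1, so the population is growing.

growing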